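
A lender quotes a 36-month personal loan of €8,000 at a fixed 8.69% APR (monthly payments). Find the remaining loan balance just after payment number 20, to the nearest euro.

With monthly rate i = 8.69%/12 = 0.0072417, the balance after k of n payments is P · [(1+i)^n − (1+i)^k] / [(1+i)^n − 1].
(1+0.0072417)^36 = 1.29661961 and (1+0.0072417)^20 = 1.15524383, so the balance is 8,000 × (1.29661961 − 1.15524383) / (1.29661961 − 1) = €3,812.99.

€3,813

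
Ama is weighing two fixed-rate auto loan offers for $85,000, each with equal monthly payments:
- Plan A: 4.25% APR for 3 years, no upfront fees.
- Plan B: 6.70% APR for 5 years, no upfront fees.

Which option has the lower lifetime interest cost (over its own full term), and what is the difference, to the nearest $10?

Plan A by $9,580

Plan A: at 4.25% the monthly rate is 0.0035417, so the payment is 85,000 × 0.0035417 / (1 − 1.0035417^−36) = $2,519.00.
Total interest on Plan A = 36 × $2,519.00 − $85,000 = $5,684.00.
Plan B: at 6.70% the monthly rate is 0.0055833, so the payment is 85,000 × 0.0055833 / (1 − 1.0055833^−60) = $1,671.10.
Total interest on Plan B = 60 × $1,671.10 − $85,000 = $15,266.00.
Plan A is lower by $9,582.00.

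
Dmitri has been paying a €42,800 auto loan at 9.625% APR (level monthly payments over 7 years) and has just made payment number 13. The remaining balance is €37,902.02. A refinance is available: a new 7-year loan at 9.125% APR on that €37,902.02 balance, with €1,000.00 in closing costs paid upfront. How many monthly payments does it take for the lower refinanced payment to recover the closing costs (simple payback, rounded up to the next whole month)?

12 months

Current payment = 42,800 × 9.625%/12 / (1 − (1+0.0080208)^−84) = €702.27.
Refinanced payment = 37,902.02 × 0.0076042 / (1 − (1+0.0076042)^−84) = €612.22.
Monthly savings = €702.27 − €612.22 = €90.05.
Break-even = €1,000.00 / €90.05 = 11.10 → 12 months.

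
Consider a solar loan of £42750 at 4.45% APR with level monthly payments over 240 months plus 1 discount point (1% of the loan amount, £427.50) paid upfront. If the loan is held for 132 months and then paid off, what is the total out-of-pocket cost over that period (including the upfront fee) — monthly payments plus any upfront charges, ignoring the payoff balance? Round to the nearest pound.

£35,976

At 4.45% the monthly rate is 0.0037083, so the payment is 42,750 × 0.0037083 / (1 − 1.0037083^−240) = £269.31.
Total outlay = 132 × £269.31 + £427.50 = £35,976.42.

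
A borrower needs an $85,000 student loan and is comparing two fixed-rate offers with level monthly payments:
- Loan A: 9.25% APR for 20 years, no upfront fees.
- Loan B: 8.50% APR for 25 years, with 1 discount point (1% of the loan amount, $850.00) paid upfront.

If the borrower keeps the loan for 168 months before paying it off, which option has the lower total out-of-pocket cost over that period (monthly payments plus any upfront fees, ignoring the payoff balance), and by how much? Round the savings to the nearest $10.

Loan A: at 9.25% the monthly rate is 0.0077083, so the payment is 85,000 × 0.0077083 / (1 − 1.0077083^−240) = $778.49.
Loan B: at 8.50% the monthly rate is 0.0070833, so the payment is 85,000 × 0.0070833 / (1 − 1.0070833^−300) = $684.44.
Over 168 months: Loan A costs 168 × $778.49 = $130,786.32; Loan B costs 168 × $684.44 + $850.00 = $115,835.92.
Loan B is cheaper by $130,786.32 − $115,835.92 = $14,950.40.

Loan B by $14,950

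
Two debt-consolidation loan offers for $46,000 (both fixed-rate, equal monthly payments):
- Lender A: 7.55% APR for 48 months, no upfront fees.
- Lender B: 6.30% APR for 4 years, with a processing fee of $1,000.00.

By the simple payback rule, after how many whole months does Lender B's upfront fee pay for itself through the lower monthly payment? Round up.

Lender A: monthly rate = 7.55%/12 = 0.0062917; payment = 46,000 × 0.0062917 / (1 − (1+0.0062917)^−48) = $1,113.30.
Lender B: at 6.30% the monthly rate is 0.0052500, so the payment is 46,000 × 0.0052500 / (1 − 1.0052500^−48) = $1,086.65.
Monthly savings = $1,113.30 − $1,086.65 = $26.65.
Break-even = $1,000.00 / $26.65 = 37.52 → 38 months.

38 months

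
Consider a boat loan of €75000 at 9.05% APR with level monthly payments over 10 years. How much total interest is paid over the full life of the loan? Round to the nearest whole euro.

Monthly rate = 9.05%/12 = 0.0075417; payment = 75,000 × 0.0075417 / (1 − (1+0.0075417)^−120) = €952.10.
Total paid = 120 × €952.10 = €114,252.00; interest = €114,252.00 − €75,000 = €39,252.00.

€39,252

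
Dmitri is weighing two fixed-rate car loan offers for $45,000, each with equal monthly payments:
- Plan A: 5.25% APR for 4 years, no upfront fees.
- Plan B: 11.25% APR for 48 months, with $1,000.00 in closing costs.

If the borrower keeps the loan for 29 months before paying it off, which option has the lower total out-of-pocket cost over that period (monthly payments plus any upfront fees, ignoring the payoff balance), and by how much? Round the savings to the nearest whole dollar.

Plan A by $4,686

Plan A: at 5.25% the monthly rate is 0.0043750, so the payment is 45,000 × 0.0043750 / (1 − 1.0043750^−48) = $1,041.42.
Plan B: monthly rate = 11.25%/12 = 0.0093750; payment = 45,000 × 0.0093750 / (1 − (1+0.0093750)^−48) = $1,168.52.
Over 29 months: Plan A costs 29 × $1,041.42 = $30,201.18; Plan B costs 29 × $1,168.52 + $1,000.00 = $34,887.08.
Plan A is cheaper by $34,887.08 − $30,201.18 = $4,685.90.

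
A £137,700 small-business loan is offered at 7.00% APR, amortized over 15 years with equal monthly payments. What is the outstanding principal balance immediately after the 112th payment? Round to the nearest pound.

£69,310

With monthly rate i = 7%/12 = 0.0058333, the balance after k of n payments is P · [(1+i)^n − (1+i)^k] / [(1+i)^n − 1].
(1+0.0058333)^180 = 2.84894673 and (1+0.0058333)^112 = 1.91829190, so the balance is 137,700 × (2.84894673 − 1.91829190) / (2.84894673 − 1) = £69,310.36.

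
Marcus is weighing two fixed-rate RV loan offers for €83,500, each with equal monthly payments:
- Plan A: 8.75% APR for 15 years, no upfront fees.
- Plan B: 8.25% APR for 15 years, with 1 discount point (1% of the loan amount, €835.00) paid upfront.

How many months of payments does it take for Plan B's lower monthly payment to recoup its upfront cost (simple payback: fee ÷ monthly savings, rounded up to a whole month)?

Plan A: monthly rate = 8.75%/12 = 0.0072917; payment = 83,500 × 0.0072917 / (1 − (1+0.0072917)^−180) = €834.54.
Plan B: at 8.25% the monthly rate is 0.0068750, so the payment is 83,500 × 0.0068750 / (1 − 1.0068750^−180) = €810.07.
Monthly savings = €834.54 − €810.07 = €24.47.
Break-even = €835.00 / €24.47 = 34.12 → 35 months.

35 months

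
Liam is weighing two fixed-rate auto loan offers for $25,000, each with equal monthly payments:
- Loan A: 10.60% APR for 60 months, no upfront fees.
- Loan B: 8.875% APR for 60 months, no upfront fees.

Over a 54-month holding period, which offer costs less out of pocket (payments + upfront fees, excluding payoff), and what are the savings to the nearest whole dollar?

Loan B by $1,142

Loan A: monthly rate = 10.6%/12 = 0.0088333; payment = 25,000 × 0.0088333 / (1 − (1+0.0088333)^−60) = $538.59.
Loan B: monthly rate = 8.875%/12 = 0.0073958; payment = 25,000 × 0.0073958 / (1 − (1+0.0073958)^−60) = $517.44.
Over 54 months: Loan A costs 54 × $538.59 = $29,083.86; Loan B costs 54 × $517.44 = $27,941.76.
Loan B is cheaper by $29,083.86 − $27,941.76 = $1,142.10.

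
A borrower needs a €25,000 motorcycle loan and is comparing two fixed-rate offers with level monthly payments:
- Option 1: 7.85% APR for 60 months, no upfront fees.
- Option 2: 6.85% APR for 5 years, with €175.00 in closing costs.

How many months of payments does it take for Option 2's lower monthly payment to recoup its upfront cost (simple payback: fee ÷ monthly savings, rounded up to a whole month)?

15 months

Option 1: monthly rate = 7.85%/12 = 0.0065417; payment = 25,000 × 0.0065417 / (1 − (1+0.0065417)^−60) = €505.12.
Option 2: monthly rate = 6.85%/12 = 0.0057083; payment = 25,000 × 0.0057083 / (1 − (1+0.0057083)^−60) = €493.26.
Monthly savings = €505.12 − €493.26 = €11.86.
Break-even = €175.00 / €11.86 = 14.76 → 15 months.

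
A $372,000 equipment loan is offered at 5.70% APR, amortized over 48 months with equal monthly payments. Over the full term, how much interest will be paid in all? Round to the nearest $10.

$44,900

At 5.70% the monthly rate is 0.0047500, so the payment is 372,000 × 0.0047500 / (1 − 1.0047500^−48) = $8,685.36.
Total paid = 48 × $8,685.36 = $416,897.28; interest = $416,897.28 − $372,000 = $44,897.28.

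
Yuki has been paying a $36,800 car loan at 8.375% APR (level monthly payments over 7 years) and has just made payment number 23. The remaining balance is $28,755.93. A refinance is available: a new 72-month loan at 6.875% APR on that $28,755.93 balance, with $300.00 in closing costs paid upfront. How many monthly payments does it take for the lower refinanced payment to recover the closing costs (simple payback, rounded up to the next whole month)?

4 months

Current payment = 36,800 × 8.375%/12 / (1 − (1+0.0069792)^−84) = $580.47.
Refinanced payment = 28,755.93 × 0.0057292 / (1 − (1+0.0057292)^−72) = $488.54.
Monthly savings = $580.47 − $488.54 = $91.93.
Break-even = $300.00 / $91.93 = 3.26 → 4 months.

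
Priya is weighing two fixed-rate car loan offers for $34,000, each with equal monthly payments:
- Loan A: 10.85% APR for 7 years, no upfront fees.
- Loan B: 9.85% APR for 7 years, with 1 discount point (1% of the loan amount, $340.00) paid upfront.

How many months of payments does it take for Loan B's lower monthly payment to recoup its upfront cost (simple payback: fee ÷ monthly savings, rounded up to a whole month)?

20 months

Loan A: monthly rate = 10.85%/12 = 0.0090417; payment = 34,000 × 0.0090417 / (1 − (1+0.0090417)^−84) = $579.48.
Loan B: monthly rate = 9.85%/12 = 0.0082083; payment = 34,000 × 0.0082083 / (1 − (1+0.0082083)^−84) = $561.81.
Monthly savings = $579.48 − $561.81 = $17.67.
Break-even = $340.00 / $17.67 = 19.24 → 20 months.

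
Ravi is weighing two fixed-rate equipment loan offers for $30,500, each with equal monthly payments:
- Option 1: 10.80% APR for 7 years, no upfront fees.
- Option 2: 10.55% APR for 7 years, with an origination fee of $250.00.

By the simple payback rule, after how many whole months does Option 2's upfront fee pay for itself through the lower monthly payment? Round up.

63 months

Option 1: at 10.80% the monthly rate is 0.0090000, so the payment is 30,500 × 0.0090000 / (1 − 1.0090000^−84) = $519.03.
Option 2: at 10.55% the monthly rate is 0.0087917, so the payment is 30,500 × 0.0087917 / (1 − 1.0087917^−84) = $515.05.
Monthly savings = $519.03 − $515.05 = $3.98.
Break-even = $250.00 / $3.98 = 62.81 → 63 months.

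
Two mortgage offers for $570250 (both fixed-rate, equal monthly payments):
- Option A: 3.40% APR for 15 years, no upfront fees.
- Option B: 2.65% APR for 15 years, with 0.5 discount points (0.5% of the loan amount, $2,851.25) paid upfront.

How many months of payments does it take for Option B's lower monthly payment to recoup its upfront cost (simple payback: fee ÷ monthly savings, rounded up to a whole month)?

Option A: monthly rate = 3.4%/12 = 0.0028333; payment = 570,250 × 0.0028333 / (1 − (1+0.0028333)^−180) = $4,048.67.
Option B: at 2.65% the monthly rate is 0.0022083, so the payment is 570,250 × 0.0022083 / (1 − 1.0022083^−180) = $3,842.76.
Monthly savings = $4,048.67 − $3,842.76 = $205.91.
Break-even = $2,851.25 / $205.91 = 13.85 → 14 months.

14 months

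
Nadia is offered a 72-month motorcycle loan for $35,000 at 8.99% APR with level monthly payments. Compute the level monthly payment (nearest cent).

$630.72

Monthly rate = 8.99%/12 = 0.0074917; payment = 35,000 × 0.0074917 / (1 − (1+0.0074917)^−72) = $630.72.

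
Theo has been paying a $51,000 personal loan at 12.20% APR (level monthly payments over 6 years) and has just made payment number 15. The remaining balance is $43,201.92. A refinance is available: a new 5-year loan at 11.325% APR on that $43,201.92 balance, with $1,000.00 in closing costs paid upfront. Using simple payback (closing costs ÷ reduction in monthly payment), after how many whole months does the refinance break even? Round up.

18 months

Current payment = 51,000 × 12.2%/12 / (1 − (1+0.0101667)^−72) = $1,002.37.
Refinanced payment = 43,201.92 × 0.0094375 / (1 − (1+0.0094375)^−60) = $946.33.
Monthly savings = $1,002.37 − $946.33 = $56.04.
Break-even = $1,000.00 / $56.04 = 17.84 → 18 months.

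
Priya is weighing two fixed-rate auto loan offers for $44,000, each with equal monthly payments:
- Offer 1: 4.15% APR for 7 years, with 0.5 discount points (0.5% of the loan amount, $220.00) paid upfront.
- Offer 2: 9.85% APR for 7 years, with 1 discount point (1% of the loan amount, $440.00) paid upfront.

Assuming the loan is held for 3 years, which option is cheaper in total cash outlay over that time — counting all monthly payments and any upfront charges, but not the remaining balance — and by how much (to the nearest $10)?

Offer 1: at 4.15% the monthly rate is 0.0034583, so the payment is 44,000 × 0.0034583 / (1 − 1.0034583^−84) = $604.47.
Offer 2: at 9.85% the monthly rate is 0.0082083, so the payment is 44,000 × 0.0082083 / (1 − 1.0082083^−84) = $727.05.
Over 36 months: Offer 1 costs 36 × $604.47 + $220.00 = $21,980.92; Offer 2 costs 36 × $727.05 + $440.00 = $26,613.80.
Offer 1 is cheaper by $26,613.80 − $21,980.92 = $4,632.88.

Offer 1 by $4,630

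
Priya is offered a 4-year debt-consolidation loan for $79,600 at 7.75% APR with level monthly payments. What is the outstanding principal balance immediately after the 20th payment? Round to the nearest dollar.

With monthly rate i = 7.75%/12 = 0.0064583, the balance after k of n payments is P · [(1+i)^n − (1+i)^k] / [(1+i)^n − 1].
(1+0.0064583)^48 = 1.36206679 and (1+0.0064583)^20 = 1.13740728, so the balance is 79,600 × (1.36206679 − 1.13740728) / (1.36206679 − 1) = $49,391.16.

$49,391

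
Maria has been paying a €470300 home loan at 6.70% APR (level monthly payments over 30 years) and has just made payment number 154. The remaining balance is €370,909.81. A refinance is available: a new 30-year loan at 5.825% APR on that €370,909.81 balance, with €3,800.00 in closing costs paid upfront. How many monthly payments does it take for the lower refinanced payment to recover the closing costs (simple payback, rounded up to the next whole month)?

Current payment = 470,300 × 6.7%/12 / (1 − (1+0.0055833)^−360) = €3,034.74.
Refinanced payment = 370,909.81 × 0.0048542 / (1 − (1+0.0048542)^−360) = €2,182.23.
Monthly savings = €3,034.74 − €2,182.23 = €852.51.
Break-even = €3,800.00 / €852.51 = 4.46 → 5 months.

5 months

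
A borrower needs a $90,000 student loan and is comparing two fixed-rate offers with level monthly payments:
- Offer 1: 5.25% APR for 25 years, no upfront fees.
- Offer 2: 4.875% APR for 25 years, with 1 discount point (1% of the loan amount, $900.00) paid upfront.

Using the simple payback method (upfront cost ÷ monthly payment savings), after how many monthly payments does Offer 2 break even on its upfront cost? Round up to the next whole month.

46 months

Offer 1: at 5.25% the monthly rate is 0.0043750, so the payment is 90,000 × 0.0043750 / (1 − 1.0043750^−300) = $539.32.
Offer 2: monthly rate = 4.875%/12 = 0.0040625; payment = 90,000 × 0.0040625 / (1 − (1+0.0040625)^−300) = $519.60.
Monthly savings = $539.32 − $519.60 = $19.72.
Break-even = $900.00 / $19.72 = 45.64 → 46 months.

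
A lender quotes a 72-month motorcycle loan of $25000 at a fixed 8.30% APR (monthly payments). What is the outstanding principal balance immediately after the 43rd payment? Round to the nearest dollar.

With monthly rate i = 8.3%/12 = 0.0069167, the balance after k of n payments is P · [(1+i)^n − (1+i)^k] / [(1+i)^n − 1].
(1+0.0069167)^72 = 1.64260870 and (1+0.0069167)^43 = 1.34499839, so the balance is 25,000 × (1.64260870 − 1.34499839) / (1.64260870 − 1) = $11,578.21.

$11,578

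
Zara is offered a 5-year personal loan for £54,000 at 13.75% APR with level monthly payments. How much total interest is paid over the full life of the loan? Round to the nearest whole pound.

At 13.75% the monthly rate is 0.0114583, so the payment is 54,000 × 0.0114583 / (1 − 1.0114583^−60) = £1,249.50.
Total paid = 60 × £1,249.50 = £74,970.00; interest = £74,970.00 − £54,000 = £20,970.00.

£20,970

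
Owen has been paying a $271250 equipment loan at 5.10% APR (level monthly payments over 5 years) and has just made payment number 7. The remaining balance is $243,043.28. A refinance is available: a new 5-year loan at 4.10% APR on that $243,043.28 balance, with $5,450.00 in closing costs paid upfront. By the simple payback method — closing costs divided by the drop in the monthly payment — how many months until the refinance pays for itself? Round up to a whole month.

9 months

Current payment = 271,250 × 5.1%/12 / (1 − (1+0.0042500)^−60) = $5,131.26.
Refinanced payment = 243,043.28 × 0.0034167 / (1 − (1+0.0034167)^−60) = $4,486.99.
Monthly savings = $5,131.26 − $4,486.99 = $644.27.
Break-even = $5,450.00 / $644.27 = 8.46 → 9 months.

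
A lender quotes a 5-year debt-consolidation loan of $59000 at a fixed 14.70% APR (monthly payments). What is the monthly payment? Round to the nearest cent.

$1,394.33

At 14.70% the monthly rate is 0.0122500, so the payment is 59,000 × 0.0122500 / (1 − 1.0122500^−60) = $1,394.33.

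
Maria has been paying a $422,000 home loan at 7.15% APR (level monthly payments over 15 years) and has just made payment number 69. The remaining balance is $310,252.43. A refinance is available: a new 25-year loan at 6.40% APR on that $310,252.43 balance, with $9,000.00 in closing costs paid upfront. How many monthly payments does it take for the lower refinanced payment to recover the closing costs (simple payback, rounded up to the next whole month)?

Current payment = 422,000 × 7.15%/12 / (1 − (1+0.0059583)^−180) = $3,828.53.
Refinanced payment = 310,252.43 × 0.0053333 / (1 − (1+0.0053333)^−300) = $2,075.50.
Monthly savings = $3,828.53 − $2,075.50 = $1,753.03.
Break-even = $9,000.00 / $1,753.03 = 5.13 → 6 months.

6 months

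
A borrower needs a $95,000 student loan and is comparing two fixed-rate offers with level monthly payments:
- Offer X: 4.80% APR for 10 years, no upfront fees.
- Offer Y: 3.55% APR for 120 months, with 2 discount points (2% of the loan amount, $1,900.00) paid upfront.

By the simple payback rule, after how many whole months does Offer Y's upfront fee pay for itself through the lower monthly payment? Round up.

Offer X: monthly rate = 4.8%/12 = 0.0040000; payment = 95,000 × 0.0040000 / (1 − (1+0.0040000)^−120) = $998.36.
Offer Y: monthly rate = 3.55%/12 = 0.0029583; payment = 95,000 × 0.0029583 / (1 − (1+0.0029583)^−120) = $941.64.
Monthly savings = $998.36 − $941.64 = $56.72.
Break-even = $1,900.00 / $56.72 = 33.50 → 34 months.

34 months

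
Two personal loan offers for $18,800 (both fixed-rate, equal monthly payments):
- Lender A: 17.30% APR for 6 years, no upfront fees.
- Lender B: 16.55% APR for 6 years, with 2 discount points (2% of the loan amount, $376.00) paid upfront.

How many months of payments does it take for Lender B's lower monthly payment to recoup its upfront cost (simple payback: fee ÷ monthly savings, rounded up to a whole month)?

48 months

Lender A: monthly rate = 17.3%/12 = 0.0144167; payment = 18,800 × 0.0144167 / (1 − (1+0.0144167)^−72) = $421.38.
Lender B: monthly rate = 16.55%/12 = 0.0137917; payment = 18,800 × 0.0137917 / (1 − (1+0.0137917)^−72) = $413.52.
Monthly savings = $421.38 − $413.52 = $7.86.
Break-even = $376.00 / $7.86 = 47.84 → 48 months.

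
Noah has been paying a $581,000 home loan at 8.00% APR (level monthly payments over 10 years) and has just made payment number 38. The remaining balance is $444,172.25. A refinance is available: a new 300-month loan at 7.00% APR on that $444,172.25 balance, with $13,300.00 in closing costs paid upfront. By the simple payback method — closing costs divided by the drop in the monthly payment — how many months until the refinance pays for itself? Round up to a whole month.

4 months

Current payment = 581,000 × 8%/12 / (1 − (1+0.0066667)^−120) = $7,049.13.
Refinanced payment = 444,172.25 × 0.0058333 / (1 − (1+0.0058333)^−300) = $3,139.32.
Monthly savings = $7,049.13 − $3,139.32 = $3,909.81.
Break-even = $13,300.00 / $3,909.81 = 3.40 → 4 months.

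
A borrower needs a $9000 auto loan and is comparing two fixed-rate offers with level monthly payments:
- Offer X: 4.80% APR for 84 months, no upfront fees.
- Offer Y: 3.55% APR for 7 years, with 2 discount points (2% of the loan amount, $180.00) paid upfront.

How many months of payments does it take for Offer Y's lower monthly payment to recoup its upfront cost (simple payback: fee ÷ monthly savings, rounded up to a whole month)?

Offer X: at 4.80% the monthly rate is 0.0040000, so the payment is 9,000 × 0.0040000 / (1 − 1.0040000^−84) = $126.36.
Offer Y: monthly rate = 3.55%/12 = 0.0029583; payment = 9,000 × 0.0029583 / (1 − (1+0.0029583)^−84) = $121.16.
Monthly savings = $126.36 − $121.16 = $5.20.
Break-even = $180.00 / $5.20 = 34.62 → 35 months.

35 months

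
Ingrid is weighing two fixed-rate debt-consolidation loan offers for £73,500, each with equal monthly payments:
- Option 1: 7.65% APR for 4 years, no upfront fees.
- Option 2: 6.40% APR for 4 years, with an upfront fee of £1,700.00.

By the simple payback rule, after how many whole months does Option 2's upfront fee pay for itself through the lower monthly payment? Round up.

40 months

Option 1: at 7.65% the monthly rate is 0.0063750, so the payment is 73,500 × 0.0063750 / (1 − 1.0063750^−48) = £1,782.30.
Option 2: monthly rate = 6.4%/12 = 0.0053333; payment = 73,500 × 0.0053333 / (1 − (1+0.0053333)^−48) = £1,739.66.
Monthly savings = £1,782.30 − £1,739.66 = £42.64.
Break-even = £1,700.00 / £42.64 = 39.87 → 40 months.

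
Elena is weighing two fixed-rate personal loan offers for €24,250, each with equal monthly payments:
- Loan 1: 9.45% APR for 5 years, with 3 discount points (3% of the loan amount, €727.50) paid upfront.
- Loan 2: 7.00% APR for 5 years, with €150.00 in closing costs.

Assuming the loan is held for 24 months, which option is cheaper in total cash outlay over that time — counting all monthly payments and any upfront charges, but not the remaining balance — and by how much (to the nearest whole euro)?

Loan 2 by €1,262

Loan 1: monthly rate = 9.45%/12 = 0.0078750; payment = 24,250 × 0.0078750 / (1 − (1+0.0078750)^−60) = €508.70.
Loan 2: monthly rate = 7%/12 = 0.0058333; payment = 24,250 × 0.0058333 / (1 − (1+0.0058333)^−60) = €480.18.
Over 24 months: Loan 1 costs 24 × €508.70 + €727.50 = €12,936.30; Loan 2 costs 24 × €480.18 + €150.00 = €11,674.32.
Loan 2 is cheaper by €12,936.30 − €11,674.32 = €1,261.98.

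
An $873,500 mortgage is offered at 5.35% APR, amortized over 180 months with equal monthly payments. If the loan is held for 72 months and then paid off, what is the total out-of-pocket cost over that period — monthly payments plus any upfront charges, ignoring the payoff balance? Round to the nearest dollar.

Monthly rate = 5.35%/12 = 0.0044583; payment = 873,500 × 0.0044583 / (1 − (1+0.0044583)^−180) = $7,067.89.
Total outlay = 72 × $7,067.89 = $508,888.08.

$508,888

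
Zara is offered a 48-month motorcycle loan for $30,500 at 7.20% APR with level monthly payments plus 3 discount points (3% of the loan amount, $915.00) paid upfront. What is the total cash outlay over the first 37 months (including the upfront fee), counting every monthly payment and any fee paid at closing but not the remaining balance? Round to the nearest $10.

$28,040

Monthly rate = 7.2%/12 = 0.0060000; payment = 30,500 × 0.0060000 / (1 − (1+0.0060000)^−48) = $733.19.
Total outlay = 37 × $733.19 + $915.00 = $28,043.03.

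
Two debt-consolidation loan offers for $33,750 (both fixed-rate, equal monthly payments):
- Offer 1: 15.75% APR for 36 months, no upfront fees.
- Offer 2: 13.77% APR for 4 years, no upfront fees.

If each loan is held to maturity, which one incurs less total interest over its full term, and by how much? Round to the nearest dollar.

Offer 1: at 15.75% the monthly rate is 0.0131250, so the payment is 33,750 × 0.0131250 / (1 − 1.0131250^−36) = $1,182.39.
Total interest on Offer 1 = 36 × $1,182.39 − $33,750 = $8,816.04.
Offer 2: at 13.77% the monthly rate is 0.0114750, so the payment is 33,750 × 0.0114750 / (1 − 1.0114750^−48) = $918.38.
Total interest on Offer 2 = 48 × $918.38 − $33,750 = $10,332.24.
Offer 1 is lower by $1,516.20.

Offer 1 by $1,516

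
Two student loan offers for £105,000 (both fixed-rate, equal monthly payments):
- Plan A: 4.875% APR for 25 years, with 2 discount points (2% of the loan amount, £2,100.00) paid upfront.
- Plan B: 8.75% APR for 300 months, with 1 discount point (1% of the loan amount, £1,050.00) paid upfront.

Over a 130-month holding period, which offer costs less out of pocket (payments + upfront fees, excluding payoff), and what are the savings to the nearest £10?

Plan A by £32,370

Plan A: at 4.875% the monthly rate is 0.0040625, so the payment is 105,000 × 0.0040625 / (1 − 1.0040625^−300) = £606.20.
Plan B: at 8.75% the monthly rate is 0.0072917, so the payment is 105,000 × 0.0072917 / (1 − 1.0072917^−300) = £863.25.
Over 130 months: Plan A costs 130 × £606.20 + £2,100.00 = £80,906.00; Plan B costs 130 × £863.25 + £1,050.00 = £113,272.50.
Plan A is cheaper by £113,272.50 − £80,906.00 = £32,366.50.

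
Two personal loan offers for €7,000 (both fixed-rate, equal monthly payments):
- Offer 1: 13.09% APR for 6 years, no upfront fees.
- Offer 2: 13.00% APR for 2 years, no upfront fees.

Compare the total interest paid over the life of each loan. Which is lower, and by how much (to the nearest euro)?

Offer 1: at 13.09% the monthly rate is 0.0109083, so the payment is 7,000 × 0.0109083 / (1 − 1.0109083^−72) = €140.85.
Total interest on Offer 1 = 72 × €140.85 − €7,000 = €3,141.20.
Offer 2: monthly rate = 13%/12 = 0.0108333; payment = 7,000 × 0.0108333 / (1 − (1+0.0108333)^−24) = €332.79.
Total interest on Offer 2 = 24 × €332.79 − €7,000 = €986.96.
Offer 2 is lower by €2,154.24.

Offer 2 by €2,154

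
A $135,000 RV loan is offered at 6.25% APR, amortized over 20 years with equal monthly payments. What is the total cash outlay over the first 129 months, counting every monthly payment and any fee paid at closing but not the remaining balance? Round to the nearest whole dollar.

$127,291

At 6.25% the monthly rate is 0.0052083, so the payment is 135,000 × 0.0052083 / (1 − 1.0052083^−240) = $986.75.
Total outlay = 129 × $986.75 = $127,290.75.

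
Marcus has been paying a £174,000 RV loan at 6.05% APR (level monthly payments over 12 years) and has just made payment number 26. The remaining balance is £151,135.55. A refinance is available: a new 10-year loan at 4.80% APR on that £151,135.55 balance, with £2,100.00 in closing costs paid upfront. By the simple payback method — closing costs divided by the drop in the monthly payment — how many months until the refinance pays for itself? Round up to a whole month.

19 months

Current payment = 174,000 × 6.05%/12 / (1 − (1+0.0050417)^−144) = £1,702.49.
Refinanced payment = 151,135.55 × 0.0040000 / (1 − (1+0.0040000)^−120) = £1,588.29.
Monthly savings = £1,702.49 − £1,588.29 = £114.20.
Break-even = £2,100.00 / £114.20 = 18.39 → 19 months.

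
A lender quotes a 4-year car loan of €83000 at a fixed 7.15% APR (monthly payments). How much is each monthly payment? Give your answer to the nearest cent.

At 7.15% the monthly rate is 0.0059583, so the payment is 83,000 × 0.0059583 / (1 − 1.0059583^−48) = €1,993.32.

€1,993.32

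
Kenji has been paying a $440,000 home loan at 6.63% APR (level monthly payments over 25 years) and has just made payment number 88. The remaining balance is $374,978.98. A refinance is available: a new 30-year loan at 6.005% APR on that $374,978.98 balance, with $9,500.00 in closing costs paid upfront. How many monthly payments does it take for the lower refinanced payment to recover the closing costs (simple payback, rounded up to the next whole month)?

13 months

Current payment = 440,000 × 6.63%/12 / (1 − (1+0.0055250)^−300) = $3,006.75.
Refinanced payment = 374,978.98 × 0.0050042 / (1 − (1+0.0050042)^−360) = $2,249.39.
Monthly savings = $3,006.75 − $2,249.39 = $757.36.
Break-even = $9,500.00 / $757.36 = 12.54 → 13 months.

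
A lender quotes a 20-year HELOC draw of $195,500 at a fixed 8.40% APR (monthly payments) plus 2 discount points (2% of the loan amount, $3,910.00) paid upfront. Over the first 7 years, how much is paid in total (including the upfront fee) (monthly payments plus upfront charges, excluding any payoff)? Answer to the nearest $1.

$145,386

Monthly rate = 8.4%/12 = 0.0070000; payment = 195,500 × 0.0070000 / (1 − (1+0.0070000)^−240) = $1,684.24.
Total outlay = 84 × $1,684.24 + $3,910.00 = $145,386.16.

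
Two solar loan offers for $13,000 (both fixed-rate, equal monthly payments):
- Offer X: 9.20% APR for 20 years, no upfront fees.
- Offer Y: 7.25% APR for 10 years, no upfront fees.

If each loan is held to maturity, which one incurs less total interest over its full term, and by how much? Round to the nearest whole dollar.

Offer X: monthly rate = 9.2%/12 = 0.0076667; payment = 13,000 × 0.0076667 / (1 − (1+0.0076667)^−240) = $118.64.
Total interest on Offer X = 240 × $118.64 − $13,000 = $15,473.60.
Offer Y: at 7.25% the monthly rate is 0.0060417, so the payment is 13,000 × 0.0060417 / (1 − 1.0060417^−120) = $152.62.
Total interest on Offer Y = 120 × $152.62 − $13,000 = $5,314.40.
Offer Y is lower by $10,159.20.

Offer Y by $10,159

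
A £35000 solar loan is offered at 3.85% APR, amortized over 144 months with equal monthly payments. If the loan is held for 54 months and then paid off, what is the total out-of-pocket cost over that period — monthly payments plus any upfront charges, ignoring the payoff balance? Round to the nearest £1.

At 3.85% the monthly rate is 0.0032083, so the payment is 35,000 × 0.0032083 / (1 − 1.0032083^−144) = £303.89.
Total outlay = 54 × £303.89 = £16,410.06.

£16,410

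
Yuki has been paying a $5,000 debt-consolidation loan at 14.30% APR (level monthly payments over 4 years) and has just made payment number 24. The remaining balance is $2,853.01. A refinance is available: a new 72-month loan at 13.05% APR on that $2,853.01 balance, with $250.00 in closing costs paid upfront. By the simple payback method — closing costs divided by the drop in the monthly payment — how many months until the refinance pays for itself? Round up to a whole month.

Current payment = 5,000 × 14.3%/12 / (1 − (1+0.0119167)^−48) = $137.39.
Refinanced payment = 2,853.01 × 0.0108750 / (1 − (1+0.0108750)^−72) = $57.35.
Monthly savings = $137.39 − $57.35 = $80.04.
Break-even = $250.00 / $80.04 = 3.12 → 4 months.

4 months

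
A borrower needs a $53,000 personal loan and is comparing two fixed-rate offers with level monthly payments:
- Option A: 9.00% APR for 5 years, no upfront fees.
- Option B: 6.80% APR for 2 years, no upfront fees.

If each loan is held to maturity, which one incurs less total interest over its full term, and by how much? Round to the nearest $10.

Option A: at 9.00% the monthly rate is 0.0075000, so the payment is 53,000 × 0.0075000 / (1 − 1.0075000^−60) = $1,100.19.
Total interest on Option A = 60 × $1,100.19 − $53,000 = $13,011.40.
Option B: at 6.80% the monthly rate is 0.0056667, so the payment is 53,000 × 0.0056667 / (1 − 1.0056667^−24) = $2,368.14.
Total interest on Option B = 24 × $2,368.14 − $53,000 = $3,835.36.
Option B is lower by $9,176.04.

Option B by $9,180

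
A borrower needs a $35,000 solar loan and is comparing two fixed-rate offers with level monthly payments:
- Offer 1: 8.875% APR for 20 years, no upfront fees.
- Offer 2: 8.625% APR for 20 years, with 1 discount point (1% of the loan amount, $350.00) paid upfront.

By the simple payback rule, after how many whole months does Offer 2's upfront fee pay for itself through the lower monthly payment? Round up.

Offer 1: monthly rate = 8.875%/12 = 0.0073958; payment = 35,000 × 0.0073958 / (1 − (1+0.0073958)^−240) = $312.10.
Offer 2: at 8.625% the monthly rate is 0.0071875, so the payment is 35,000 × 0.0071875 / (1 − 1.0071875^−240) = $306.51.
Monthly savings = $312.10 − $306.51 = $5.59.
Break-even = $350.00 / $5.59 = 62.61 → 63 months.

63 months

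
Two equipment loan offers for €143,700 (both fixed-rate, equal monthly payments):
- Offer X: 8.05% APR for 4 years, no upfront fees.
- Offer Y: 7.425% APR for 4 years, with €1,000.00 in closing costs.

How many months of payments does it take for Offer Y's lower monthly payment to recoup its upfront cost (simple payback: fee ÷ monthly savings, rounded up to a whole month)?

24 months

Offer X: monthly rate = 8.05%/12 = 0.0067083; payment = 143,700 × 0.0067083 / (1 − (1+0.0067083)^−48) = €3,511.51.
Offer Y: at 7.425% the monthly rate is 0.0061875, so the payment is 143,700 × 0.0061875 / (1 − 1.0061875^−48) = €3,469.48.
Monthly savings = €3,511.51 − €3,469.48 = €42.03.
Break-even = €1,000.00 / €42.03 = 23.79 → 24 months.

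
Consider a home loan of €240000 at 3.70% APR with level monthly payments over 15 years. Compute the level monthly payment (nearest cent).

Monthly rate = 3.7%/12 = 0.0030833; payment = 240,000 × 0.0030833 / (1 − (1+0.0030833)^−180) = €1,739.39.

€1,739.39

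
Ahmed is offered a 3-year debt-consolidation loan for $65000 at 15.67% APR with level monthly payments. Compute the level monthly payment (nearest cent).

$2,274.63

At 15.67% the monthly rate is 0.0130583, so the payment is 65,000 × 0.0130583 / (1 − 1.0130583^−36) = $2,274.63.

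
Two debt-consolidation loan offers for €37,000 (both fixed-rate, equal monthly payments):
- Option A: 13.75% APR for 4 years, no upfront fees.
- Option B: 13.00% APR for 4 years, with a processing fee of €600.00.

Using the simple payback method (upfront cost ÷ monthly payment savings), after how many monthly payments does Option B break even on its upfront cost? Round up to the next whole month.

44 months

Option A: at 13.75% the monthly rate is 0.0114583, so the payment is 37,000 × 0.0114583 / (1 − 1.0114583^−48) = €1,006.45.
Option B: monthly rate = 13%/12 = 0.0108333; payment = 37,000 × 0.0108333 / (1 − (1+0.0108333)^−48) = €992.62.
Monthly savings = €1,006.45 − €992.62 = €13.83.
Break-even = €600.00 / €13.83 = 43.38 → 44 months.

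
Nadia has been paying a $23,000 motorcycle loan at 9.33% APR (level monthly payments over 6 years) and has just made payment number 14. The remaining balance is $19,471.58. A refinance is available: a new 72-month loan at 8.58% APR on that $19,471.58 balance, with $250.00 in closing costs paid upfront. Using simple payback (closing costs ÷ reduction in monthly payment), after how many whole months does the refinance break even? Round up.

4 months

Current payment = 23,000 × 9.33%/12 / (1 − (1+0.0077750)^−72) = $418.36.
Refinanced payment = 19,471.58 × 0.0071500 / (1 − (1+0.0071500)^−72) = $346.94.
Monthly savings = $418.36 − $346.94 = $71.42.
Break-even = $250.00 / $71.42 = 3.50 → 4 months.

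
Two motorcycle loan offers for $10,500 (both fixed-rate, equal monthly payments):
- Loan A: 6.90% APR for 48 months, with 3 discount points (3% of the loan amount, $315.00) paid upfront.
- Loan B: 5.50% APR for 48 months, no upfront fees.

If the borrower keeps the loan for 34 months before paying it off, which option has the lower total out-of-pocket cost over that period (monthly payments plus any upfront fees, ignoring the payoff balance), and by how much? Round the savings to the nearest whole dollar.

Loan A: monthly rate = 6.9%/12 = 0.0057500; payment = 10,500 × 0.0057500 / (1 − (1+0.0057500)^−48) = $250.95.
Loan B: at 5.50% the monthly rate is 0.0045833, so the payment is 10,500 × 0.0045833 / (1 − 1.0045833^−48) = $244.19.
Over 34 months: Loan A costs 34 × $250.95 + $315.00 = $8,847.30; Loan B costs 34 × $244.19 = $8,302.46.
Loan B is cheaper by $8,847.30 − $8,302.46 = $544.84.

Loan B by $545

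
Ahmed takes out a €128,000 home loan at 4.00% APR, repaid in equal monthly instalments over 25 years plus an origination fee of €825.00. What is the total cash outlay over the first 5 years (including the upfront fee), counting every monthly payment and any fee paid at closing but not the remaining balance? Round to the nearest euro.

€41,363

At 4.00% the monthly rate is 0.0033333, so the payment is 128,000 × 0.0033333 / (1 − 1.0033333^−300) = €675.63.
Total outlay = 60 × €675.63 + €825.00 = €41,362.80.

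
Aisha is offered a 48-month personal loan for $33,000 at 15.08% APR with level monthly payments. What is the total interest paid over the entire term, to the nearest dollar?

Monthly rate = 15.08%/12 = 0.0125667; payment = 33,000 × 0.0125667 / (1 − (1+0.0125667)^−48) = $919.75.
Total paid = 48 × $919.75 = $44,148.00; interest = $44,148.00 − $33,000 = $11,148.00.

$11,148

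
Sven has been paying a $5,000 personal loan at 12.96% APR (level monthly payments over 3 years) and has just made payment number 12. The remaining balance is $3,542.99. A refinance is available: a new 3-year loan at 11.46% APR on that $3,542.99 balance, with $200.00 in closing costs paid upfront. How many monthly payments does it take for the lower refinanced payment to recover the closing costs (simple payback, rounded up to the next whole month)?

4 months

Current payment = 5,000 × 12.96%/12 / (1 − (1+0.0108000)^−36) = $168.37.
Refinanced payment = 3,542.99 × 0.0095500 / (1 − (1+0.0095500)^−36) = $116.77.
Monthly savings = $168.37 − $116.77 = $51.60.
Break-even = $200.00 / $51.60 = 3.88 → 4 months.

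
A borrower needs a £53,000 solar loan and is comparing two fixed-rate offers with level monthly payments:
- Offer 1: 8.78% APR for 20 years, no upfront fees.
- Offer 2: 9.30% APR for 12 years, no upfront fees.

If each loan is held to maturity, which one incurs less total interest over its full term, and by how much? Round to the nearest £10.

Offer 2 by £24,500

Offer 1: at 8.78% the monthly rate is 0.0073167, so the payment is 53,000 × 0.0073167 / (1 − 1.0073167^−240) = £469.38.
Total interest on Offer 1 = 240 × £469.38 − £53,000 = £59,651.20.
Offer 2: monthly rate = 9.3%/12 = 0.0077500; payment = 53,000 × 0.0077500 / (1 − (1+0.0077500)^−144) = £612.15.
Total interest on Offer 2 = 144 × £612.15 − £53,000 = £35,149.60.
Offer 2 is lower by £24,501.60.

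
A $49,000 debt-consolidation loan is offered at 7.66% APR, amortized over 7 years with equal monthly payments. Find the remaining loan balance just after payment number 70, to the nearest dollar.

$10,087

With monthly rate i = 7.66%/12 = 0.0063833, the balance after k of n payments is P · [(1+i)^n − (1+i)^k] / [(1+i)^n − 1].
(1+0.0063833)^84 = 1.70658769 and (1+0.0063833)^70 = 1.56113517, so the balance is 49,000 × (1.70658769 − 1.56113517) / (1.70658769 − 1) = $10,086.75.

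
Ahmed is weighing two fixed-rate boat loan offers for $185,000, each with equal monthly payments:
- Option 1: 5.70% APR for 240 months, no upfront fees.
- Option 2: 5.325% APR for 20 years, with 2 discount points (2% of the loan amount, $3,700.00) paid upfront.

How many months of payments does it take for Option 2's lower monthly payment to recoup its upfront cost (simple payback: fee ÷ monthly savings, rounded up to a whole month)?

Option 1: monthly rate = 5.7%/12 = 0.0047500; payment = 185,000 × 0.0047500 / (1 − (1+0.0047500)^−240) = $1,293.58.
Option 2: monthly rate = 5.325%/12 = 0.0044375; payment = 185,000 × 0.0044375 / (1 − (1+0.0044375)^−240) = $1,254.38.
Monthly savings = $1,293.58 − $1,254.38 = $39.20.
Break-even = $3,700.00 / $39.20 = 94.39 → 95 months.

95 months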